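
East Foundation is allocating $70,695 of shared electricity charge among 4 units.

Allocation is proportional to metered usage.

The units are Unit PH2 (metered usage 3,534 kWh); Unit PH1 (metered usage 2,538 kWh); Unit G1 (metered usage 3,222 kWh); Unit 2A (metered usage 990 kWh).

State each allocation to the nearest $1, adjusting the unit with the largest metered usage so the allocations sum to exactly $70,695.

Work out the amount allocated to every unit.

Combined metered usage = 3,534 + 2,538 + 3,222 + 990 = 10,284.
Raw shares: Unit PH2 24,293.67; Unit PH1 17,446.90; Unit G1 22,148.90; Unit 2A 6,805.53.
At nearest $1: Unit PH2 $24,294; Unit PH1 $17,447; Unit G1 $22,149; Unit 2A $6,806. Sum = $70,696.
Difference $70,695 − $70,696 = −$1 applied to largest metered usage (Unit PH2): Unit PH2 becomes $24,293.

Unit PH2: $24,293 | Unit PH1: $17,447 | Unit G1: $22,149 | Unit 2A: $6,806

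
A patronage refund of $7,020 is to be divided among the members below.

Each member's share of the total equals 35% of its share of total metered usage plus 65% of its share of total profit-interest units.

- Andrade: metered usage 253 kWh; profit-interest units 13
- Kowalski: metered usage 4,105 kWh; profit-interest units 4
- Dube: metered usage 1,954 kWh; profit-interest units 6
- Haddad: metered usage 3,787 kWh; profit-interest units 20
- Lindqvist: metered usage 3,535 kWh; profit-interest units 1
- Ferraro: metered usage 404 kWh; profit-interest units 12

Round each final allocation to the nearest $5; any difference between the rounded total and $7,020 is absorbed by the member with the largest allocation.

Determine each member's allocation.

Totals — metered usage 14,038, profit-interest units 56.
Blended shares (35% metered usage + 65% profit-interest units): Andrade 0.1572; Kowalski 0.1488; Dube 0.1184; Haddad 0.3266; Lindqvist 0.0997; Ferraro 0.1494.
Raw shares: Andrade 1,103.55; Kowalski 1,044.41; Dube 830.89; Haddad 2,292.46; Lindqvist 700.20; Ferraro 1,048.50.
After rounding ($5): Andrade $1,105; Kowalski $1,045; Dube $830; Haddad $2,290; Lindqvist $700; Ferraro $1,050. Sum = $7,020.
No rounding difference to absorb.

Andrade: $1,105 · Kowalski: $1,045 · Dube: $830 · Haddad: $2,290 · Lindqvist: $700 · Ferraro: $1,050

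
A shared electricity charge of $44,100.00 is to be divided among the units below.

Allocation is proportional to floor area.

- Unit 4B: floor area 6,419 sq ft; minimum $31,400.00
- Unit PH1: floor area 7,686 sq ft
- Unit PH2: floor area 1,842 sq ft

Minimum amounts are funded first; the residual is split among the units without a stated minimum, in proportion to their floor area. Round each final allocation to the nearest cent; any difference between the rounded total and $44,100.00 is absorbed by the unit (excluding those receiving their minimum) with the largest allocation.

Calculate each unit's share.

Unit 4B: $31,400.00 · Unit PH1: $10,244.77 · Unit PH2: $2,455.23

Fund the minimums — Unit 4B $31,400.00. Remaining pool $12,700.00.
Remaining pool split over remaining floor area 9,528: Unit PH1 10,244.7733 → $10,244.77; Unit PH2 2,455.2267 → $2,455.23.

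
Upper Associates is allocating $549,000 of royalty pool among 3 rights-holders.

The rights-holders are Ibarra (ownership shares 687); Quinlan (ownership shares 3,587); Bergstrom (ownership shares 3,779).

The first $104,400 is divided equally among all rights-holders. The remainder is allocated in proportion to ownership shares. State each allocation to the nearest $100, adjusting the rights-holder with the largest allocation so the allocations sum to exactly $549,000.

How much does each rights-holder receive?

Ibarra: $72,700 | Quinlan: $232,800 | Bergstrom: $243,500

First tranche $104,400 split equally: $34,800 each.
Remainder $444,600 by ownership shares (total 8,053): Ibarra 37,928.75 → $37,900; Quinlan 198,035.54 → $198,000; Bergstrom 208,635.71 → $208,600.
Rounding difference +$100 on remainder applied to Bergstrom.
Totals: Ibarra $34,800 + $37,900 = $72,700; Quinlan $34,800 + $198,000 = $232,800; Bergstrom $34,800 + $208,700 = $243,500.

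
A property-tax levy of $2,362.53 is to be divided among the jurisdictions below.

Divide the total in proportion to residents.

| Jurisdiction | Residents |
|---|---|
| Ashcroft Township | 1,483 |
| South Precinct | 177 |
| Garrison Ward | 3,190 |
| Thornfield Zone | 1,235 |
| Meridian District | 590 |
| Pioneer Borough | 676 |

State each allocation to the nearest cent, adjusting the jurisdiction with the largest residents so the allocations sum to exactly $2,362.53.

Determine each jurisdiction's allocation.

Ashcroft Township: $476.62; South Precinct: $56.89; Garrison Ward: $1,025.22; Thornfield Zone: $396.92; Meridian District: $189.62; Pioneer Borough: $217.26

Residents total: 1,483 + 177 + 3,190 + 1,235 + 590 + 676 = 7,351.
Pro-rata amounts: Ashcroft Township 476.6198; South Precinct 56.8858; Garrison Ward 1,025.2307; Thornfield Zone 396.9153; Meridian District 189.6195; Pioneer Borough 217.2589.
After rounding (cent): Ashcroft Township $476.62; South Precinct $56.89; Garrison Ward $1,025.23; Thornfield Zone $396.92; Meridian District $189.62; Pioneer Borough $217.26. Sum = $2,362.54.
Difference $2,362.53 − $2,362.54 = −$0.01 applied to largest residents (Garrison Ward): Garrison Ward becomes $1,025.22.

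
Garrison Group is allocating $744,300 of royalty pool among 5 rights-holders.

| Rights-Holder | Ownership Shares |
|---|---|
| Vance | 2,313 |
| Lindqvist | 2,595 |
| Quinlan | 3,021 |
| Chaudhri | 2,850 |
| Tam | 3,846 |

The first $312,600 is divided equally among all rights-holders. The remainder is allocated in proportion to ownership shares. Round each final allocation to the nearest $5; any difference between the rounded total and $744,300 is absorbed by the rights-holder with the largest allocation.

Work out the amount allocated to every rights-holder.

First tranche $312,600 split equally: $62,520 each.
Remainder $431,700 by ownership shares (total 14,625): Vance 68,275.02 → $68,275; Lindqvist 76,599.08 → $76,600; Quinlan 89,173.72 → $89,175; Chaudhri 84,126.15 → $84,125; Tam 113,526.03 → $113,525.
Totals: Vance $62,520 + $68,275 = $130,795; Lindqvist $62,520 + $76,600 = $139,120; Quinlan $62,520 + $89,175 = $151,695; Chaudhri $62,520 + $84,125 = $146,645; Tam $62,520 + $113,525 = $176,045.

Vance: $130,795 · Lindqvist: $139,120 · Quinlan: $151,695 · Chaudhri: $146,645 · Tam: $176,045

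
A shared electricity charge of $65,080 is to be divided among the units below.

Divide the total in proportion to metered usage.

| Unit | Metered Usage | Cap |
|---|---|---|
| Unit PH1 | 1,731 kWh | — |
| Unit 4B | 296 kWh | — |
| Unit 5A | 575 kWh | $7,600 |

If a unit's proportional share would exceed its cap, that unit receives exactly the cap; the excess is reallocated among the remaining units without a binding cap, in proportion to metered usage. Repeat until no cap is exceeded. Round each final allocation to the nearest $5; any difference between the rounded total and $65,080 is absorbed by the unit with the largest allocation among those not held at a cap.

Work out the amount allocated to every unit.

Total metered usage = 2,602.
Unconstrained shares: Unit PH1 43,294.96; Unit 4B 7,403.41; Unit 5A 14,381.63.
Held at cap: Unit 5A ($7,600); remaining pool $57,480 reallocated over remaining metered usage 2,027.
Redistributed shares: Unit PH1 49,086.28 → $49,085; Unit 4B 8,393.72 → $8,395.

Unit PH1: $49,085 · Unit 4B: $8,395 · Unit 5A: $7,600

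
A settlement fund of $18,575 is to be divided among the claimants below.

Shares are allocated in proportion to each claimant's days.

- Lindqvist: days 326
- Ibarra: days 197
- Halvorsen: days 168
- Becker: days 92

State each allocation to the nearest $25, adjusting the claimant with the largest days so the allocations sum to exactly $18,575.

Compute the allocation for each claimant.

Days total: 326 + 197 + 168 + 92 = 783.
Raw shares: Lindqvist 7,733.65; Ibarra 4,673.40; Halvorsen 3,985.44; Becker 2,182.50.
Rounded to nearest $25: Lindqvist $7,725; Ibarra $4,675; Halvorsen $3,975; Becker $2,175. Sum = $18,550.
Difference $18,575 − $18,550 = +$25 applied to largest days (Lindqvist): Lindqvist becomes $7,750.

Lindqvist: $7,750; Ibarra: $4,675; Halvorsen: $3,975; Becker: $2,175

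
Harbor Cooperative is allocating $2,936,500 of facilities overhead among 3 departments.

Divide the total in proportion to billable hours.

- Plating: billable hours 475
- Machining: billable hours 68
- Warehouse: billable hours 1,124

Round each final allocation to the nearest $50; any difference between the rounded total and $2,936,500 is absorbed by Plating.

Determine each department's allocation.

Billable hours total: 1,667.
Raw shares: Plating 475/1,667 × $2,936,500 = 836,735.15; Machining 68/1,667 × $2,936,500 = 119,785.24; Warehouse 1,124/1,667 × $2,936,500 = 1,979,979.60.
Rounded to nearest $50: Plating $836,750; Machining $119,800; Warehouse $1,980,000. Sum = $2,936,550.
Difference $2,936,500 − $2,936,550 = −$50 applied to Plating: Plating becomes $836,700.

Plating: $836,700; Machining: $119,800; Warehouse: $1,980,000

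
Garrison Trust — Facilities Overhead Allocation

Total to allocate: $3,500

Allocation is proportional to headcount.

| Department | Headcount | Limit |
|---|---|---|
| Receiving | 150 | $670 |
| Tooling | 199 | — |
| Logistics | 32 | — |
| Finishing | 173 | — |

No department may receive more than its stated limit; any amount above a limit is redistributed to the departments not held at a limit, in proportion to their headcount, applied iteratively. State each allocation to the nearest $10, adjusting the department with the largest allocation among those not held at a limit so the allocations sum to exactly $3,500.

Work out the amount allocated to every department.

Headcount total: 554.
Unconstrained shares: Receiving 947.65; Tooling 1,257.22; Logistics 202.17; Finishing 1,092.96.
Cap binds for Receiving ($670); residual $2,830 reallocated over remaining headcount 404.
Shares after redistribution: Tooling 1,393.99 → $1,390; Logistics 224.16 → $220; Finishing 1,211.86 → $1,210.
Rounding difference +$10 applied to Tooling → $1,400.

Receiving: $670 · Tooling: $1,400 · Logistics: $220 · Finishing: $1,210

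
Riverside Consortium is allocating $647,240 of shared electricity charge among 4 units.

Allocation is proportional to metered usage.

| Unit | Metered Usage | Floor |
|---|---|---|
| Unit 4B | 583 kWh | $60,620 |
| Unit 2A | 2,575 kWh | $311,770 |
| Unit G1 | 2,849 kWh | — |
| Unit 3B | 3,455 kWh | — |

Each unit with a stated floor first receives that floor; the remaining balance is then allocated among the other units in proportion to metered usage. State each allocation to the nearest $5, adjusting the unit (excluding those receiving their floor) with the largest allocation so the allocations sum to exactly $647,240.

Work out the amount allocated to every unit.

Guaranteed amounts: Unit 4B $60,620; Unit 2A $311,770. Residual $274,850.
Residual split over remaining metered usage 6,304: Unit G1 124,214.41 → $124,215; Unit 3B 150,635.59 → $150,635.

Unit 4B: $60,620 | Unit 2A: $311,770 | Unit G1: $124,215 | Unit 3B: $150,635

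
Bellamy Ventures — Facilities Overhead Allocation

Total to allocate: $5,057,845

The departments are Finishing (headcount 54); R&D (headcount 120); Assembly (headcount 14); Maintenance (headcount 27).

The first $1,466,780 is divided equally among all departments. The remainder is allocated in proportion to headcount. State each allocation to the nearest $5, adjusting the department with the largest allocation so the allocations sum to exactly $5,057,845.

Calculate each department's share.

$1,466,780 shared equally gives $366,695 per department.
Remainder $3,591,065 by headcount (total 215): Finishing 901,941.91 → $901,940; R&D 2,004,315.35 → $2,004,315; Assembly 233,836.79 → $233,835; Maintenance 450,970.95 → $450,970.
Rounding difference +$5 on remainder applied to R&D.
Totals: Finishing $366,695 + $901,940 = $1,268,635; R&D $366,695 + $2,004,320 = $2,371,015; Assembly $366,695 + $233,835 = $600,530; Maintenance $366,695 + $450,970 = $817,665.

Finishing: $1,268,635 · R&D: $2,371,015 · Assembly: $600,530 · Maintenance: $817,665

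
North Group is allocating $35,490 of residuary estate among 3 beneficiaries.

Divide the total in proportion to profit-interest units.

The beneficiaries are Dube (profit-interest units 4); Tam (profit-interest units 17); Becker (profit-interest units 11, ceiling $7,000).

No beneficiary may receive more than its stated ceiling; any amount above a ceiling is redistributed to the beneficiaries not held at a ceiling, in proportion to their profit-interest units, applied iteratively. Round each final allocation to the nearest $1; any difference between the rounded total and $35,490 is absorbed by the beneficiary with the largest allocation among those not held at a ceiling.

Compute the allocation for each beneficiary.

Combined profit-interest units = 32.
Unconstrained shares: Dube 4,436.25; Tam 18,854.06; Becker 12,199.69.
Capped: Becker ($7,000); remaining pool $28,490 reallocated over remaining profit-interest units 21.
Shares after redistribution: Dube 5,426.67 → $5,427; Tam 23,063.33 → $23,063.

Dube: $5,427; Tam: $23,063; Becker: $7,000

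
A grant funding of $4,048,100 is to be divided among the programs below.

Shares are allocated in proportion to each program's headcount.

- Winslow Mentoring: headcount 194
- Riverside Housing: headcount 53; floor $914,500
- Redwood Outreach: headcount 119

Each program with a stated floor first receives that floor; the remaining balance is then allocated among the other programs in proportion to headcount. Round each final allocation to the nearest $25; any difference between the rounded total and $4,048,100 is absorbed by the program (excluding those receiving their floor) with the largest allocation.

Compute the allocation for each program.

Winslow Mentoring: $1,942,225 | Riverside Housing: $914,500 | Redwood Outreach: $1,191,375

Guaranteed amounts: Riverside Housing $914,500. Remaining pool $3,133,600.
Remaining pool split over remaining headcount 313: Winslow Mentoring 1,942,231.31 → $1,942,225; Redwood Outreach 1,191,368.69 → $1,191,375.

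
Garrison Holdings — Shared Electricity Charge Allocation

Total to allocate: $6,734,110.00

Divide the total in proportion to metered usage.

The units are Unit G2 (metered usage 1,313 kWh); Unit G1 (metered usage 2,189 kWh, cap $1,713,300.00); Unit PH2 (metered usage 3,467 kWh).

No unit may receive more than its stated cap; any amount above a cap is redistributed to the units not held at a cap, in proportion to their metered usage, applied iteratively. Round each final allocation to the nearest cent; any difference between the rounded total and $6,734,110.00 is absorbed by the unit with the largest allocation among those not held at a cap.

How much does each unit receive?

Sum of metered usage: 6,969.
Pro-rata shares before constraints: Unit G2 1,268,745.3623; Unit G1 2,115,219.8005; Unit PH2 3,350,144.8371.
Cap binds for Unit G1 ($1,713,300.00); residual $5,020,810.00 reallocated over remaining metered usage 4,780.
Remaining shares: Unit G2 1,379,147.1820 → $1,379,147.18; Unit PH2 3,641,662.8180 → $3,641,662.82.

Unit G2: $1,379,147.18; Unit G1: $1,713,300.00; Unit PH2: $3,641,662.82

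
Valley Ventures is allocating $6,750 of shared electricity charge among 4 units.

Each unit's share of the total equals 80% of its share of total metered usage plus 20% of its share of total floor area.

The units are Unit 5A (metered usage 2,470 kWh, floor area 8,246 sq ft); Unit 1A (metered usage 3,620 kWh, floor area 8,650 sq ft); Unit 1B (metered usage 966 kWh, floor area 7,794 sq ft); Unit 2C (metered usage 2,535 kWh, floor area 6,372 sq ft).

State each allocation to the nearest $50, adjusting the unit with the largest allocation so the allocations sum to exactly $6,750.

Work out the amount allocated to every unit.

Unit 5A: $1,750 · Unit 1A: $2,400 · Unit 1B: $900 · Unit 2C: $1,700

Metered usage total 9,591; floor area total 31,062.
Composite weights (80% metered usage + 20% floor area): Unit 5A 0.2591; Unit 1A 0.3576; Unit 1B 0.1308; Unit 2C 0.2525.
Pro-rata amounts: Unit 5A 1,749.06; Unit 1A 2,414.10; Unit 1B 882.62; Unit 2C 1,704.21.
At nearest $50: Unit 5A $1,750; Unit 1A $2,400; Unit 1B $900; Unit 2C $1,700. Sum = $6,750.
No rounding difference to absorb.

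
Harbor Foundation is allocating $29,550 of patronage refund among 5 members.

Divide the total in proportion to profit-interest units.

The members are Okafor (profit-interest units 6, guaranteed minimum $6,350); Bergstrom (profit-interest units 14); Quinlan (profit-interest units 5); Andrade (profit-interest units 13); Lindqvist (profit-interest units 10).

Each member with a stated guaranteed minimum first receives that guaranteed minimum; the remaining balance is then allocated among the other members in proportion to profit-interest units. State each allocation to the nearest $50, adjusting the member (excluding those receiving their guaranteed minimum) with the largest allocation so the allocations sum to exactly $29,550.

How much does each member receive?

Guaranteed amounts: Okafor $6,350. Residual $23,200.
Residual split over remaining profit-interest units 42: Bergstrom 7,733.33 → $7,750; Quinlan 2,761.90 → $2,750; Andrade 7,180.95 → $7,200; Lindqvist 5,523.81 → $5,500.

Okafor: $6,350 | Bergstrom: $7,750 | Quinlan: $2,750 | Andrade: $7,200 | Lindqvist: $5,500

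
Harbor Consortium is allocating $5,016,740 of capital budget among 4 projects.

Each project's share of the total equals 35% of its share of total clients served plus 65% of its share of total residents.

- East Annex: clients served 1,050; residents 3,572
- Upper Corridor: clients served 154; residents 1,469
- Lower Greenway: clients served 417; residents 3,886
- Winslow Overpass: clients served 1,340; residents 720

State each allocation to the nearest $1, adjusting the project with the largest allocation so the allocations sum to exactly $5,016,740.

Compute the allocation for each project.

Clients served total 2,961; residents total 9,647.
Blended shares (35% clients served + 65% residents): East Annex 0.3648; Upper Corridor 0.1172; Lower Greenway 0.3111; Winslow Overpass 0.2069.
Unrounded shares: East Annex 1,830,053.24; Upper Corridor 587,872.97; Lower Greenway 1,560,825.58; Winslow Overpass 1,037,988.22.
Rounded to nearest $1: East Annex $1,830,053; Upper Corridor $587,873; Lower Greenway $1,560,826; Winslow Overpass $1,037,988. Sum = $5,016,740.
No rounding difference to absorb.

East Annex: $1,830,053 | Upper Corridor: $587,873 | Lower Greenway: $1,560,826 | Winslow Overpass: $1,037,988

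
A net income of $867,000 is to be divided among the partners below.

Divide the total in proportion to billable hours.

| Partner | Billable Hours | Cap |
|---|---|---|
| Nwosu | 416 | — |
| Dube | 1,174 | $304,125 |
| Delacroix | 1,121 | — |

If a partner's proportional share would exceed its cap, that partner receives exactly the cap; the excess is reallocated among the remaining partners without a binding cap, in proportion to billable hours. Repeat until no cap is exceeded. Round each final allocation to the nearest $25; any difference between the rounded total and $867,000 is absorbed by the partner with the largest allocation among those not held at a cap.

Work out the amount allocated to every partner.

Nwosu: $152,350; Dube: $304,125; Delacroix: $410,525

Billable hours total: 2,711.
Proportional shares (ignoring caps): Nwosu 133,040.21; Dube 375,454.81; Delacroix 358,504.98.
Held at cap: Dube ($304,125); balance $562,875 reallocated over remaining billable hours 1,537.
Shares after redistribution: Nwosu 152,346.13 → $152,350; Delacroix 410,528.87 → $410,525.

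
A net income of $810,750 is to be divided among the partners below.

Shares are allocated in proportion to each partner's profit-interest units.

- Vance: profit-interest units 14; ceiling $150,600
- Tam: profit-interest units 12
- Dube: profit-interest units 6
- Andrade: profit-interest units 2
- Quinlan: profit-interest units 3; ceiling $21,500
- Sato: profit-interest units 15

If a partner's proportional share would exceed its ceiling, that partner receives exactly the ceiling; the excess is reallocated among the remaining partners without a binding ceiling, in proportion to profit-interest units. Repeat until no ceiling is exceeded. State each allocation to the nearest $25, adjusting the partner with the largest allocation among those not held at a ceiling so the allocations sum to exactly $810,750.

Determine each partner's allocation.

Sum of profit-interest units: 52.
Unconstrained shares: Vance 218,278.85; Tam 187,096.15; Dube 93,548.08; Andrade 31,182.69; Quinlan 46,774.04; Sato 233,870.19.
Capped: Vance ($150,600), Quinlan ($21,500); residual $638,650 reallocated over remaining profit-interest units 35.
Shares after redistribution: Tam 218,965.71 → $218,975; Dube 109,482.86 → $109,475; Andrade 36,494.29 → $36,500; Sato 273,707.14 → $273,700.

Vance: $150,600 | Tam: $218,975 | Dube: $109,475 | Andrade: $36,500 | Quinlan: $21,500 | Sato: $273,700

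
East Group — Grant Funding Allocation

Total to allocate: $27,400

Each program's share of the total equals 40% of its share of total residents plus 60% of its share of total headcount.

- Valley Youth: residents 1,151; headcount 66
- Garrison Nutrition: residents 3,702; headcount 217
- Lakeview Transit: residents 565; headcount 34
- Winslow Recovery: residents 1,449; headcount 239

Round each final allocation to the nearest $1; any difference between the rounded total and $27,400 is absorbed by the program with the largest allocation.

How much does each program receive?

Residents total 6,867; headcount total 556.
Combined weights (40% residents + 60% headcount): Valley Youth 0.1383; Garrison Nutrition 0.4498; Lakeview Transit 0.0696; Winslow Recovery 0.3423.
Proportional shares: Valley Youth 3,788.55; Garrison Nutrition 12,324.87; Lakeview Transit 1,907.09; Winslow Recovery 9,379.495.
At nearest $1: Valley Youth $3,789; Garrison Nutrition $12,325; Lakeview Transit $1,907; Winslow Recovery $9,379. Sum = $27,400.
Rounded total matches; no reconciliation needed.

Valley Youth: $3,789; Garrison Nutrition: $12,325; Lakeview Transit: $1,907; Winslow Recovery: $9,379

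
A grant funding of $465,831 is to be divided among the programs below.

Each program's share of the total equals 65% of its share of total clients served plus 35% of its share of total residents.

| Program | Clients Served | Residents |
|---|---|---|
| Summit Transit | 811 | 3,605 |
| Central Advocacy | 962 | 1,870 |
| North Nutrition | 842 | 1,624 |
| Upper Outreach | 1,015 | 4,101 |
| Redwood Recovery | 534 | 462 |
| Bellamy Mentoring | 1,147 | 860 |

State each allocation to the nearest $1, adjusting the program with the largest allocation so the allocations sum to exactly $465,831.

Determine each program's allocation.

Clients served total 5,311; residents total 12,522.
Composite weights (65% clients served + 35% residents): Summit Transit 0.2000; Central Advocacy 0.1700; North Nutrition 0.1484; Upper Outreach 0.2388; Redwood Recovery 0.0783; Bellamy Mentoring 0.1644.
Pro-rata amounts: Summit Transit 93,175.01; Central Advocacy 79,193.497; North Nutrition 69,149.06; Upper Outreach 111,263.53; Redwood Recovery 36,459.75; Bellamy Mentoring 76,590.14.
At nearest $1: Summit Transit $93,175; Central Advocacy $79,193; North Nutrition $69,149; Upper Outreach $111,264; Redwood Recovery $36,460; Bellamy Mentoring $76,590. Sum = $465,831.
Sum already equals the total — no adjustment.

Summit Transit: $93,175 | Central Advocacy: $79,193 | North Nutrition: $69,149 | Upper Outreach: $111,264 | Redwood Recovery: $36,460 | Bellamy Mentoring: $76,590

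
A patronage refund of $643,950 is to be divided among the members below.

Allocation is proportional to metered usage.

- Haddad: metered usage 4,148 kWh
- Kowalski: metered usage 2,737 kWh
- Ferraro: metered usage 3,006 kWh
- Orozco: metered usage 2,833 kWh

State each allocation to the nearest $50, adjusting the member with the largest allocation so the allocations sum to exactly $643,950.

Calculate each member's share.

Haddad: $209,900; Kowalski: $138,500; Ferraro: $152,150; Orozco: $143,400

Sum of metered usage: 12,724.
Raw shares: Haddad 4,148/12,724 × $643,950 = 209,926.49; Kowalski 2,737/12,724 × $643,950 = 138,517.07; Ferraro 3,006/12,724 × $643,950 = 152,130.91; Orozco 2,833/12,724 × $643,950 = 143,375.54.
After rounding ($50): Haddad $209,950; Kowalski $138,500; Ferraro $152,150; Orozco $143,400. Sum = $644,000.
Difference $643,950 − $644,000 = −$50 applied to largest allocation (Haddad): Haddad becomes $209,900.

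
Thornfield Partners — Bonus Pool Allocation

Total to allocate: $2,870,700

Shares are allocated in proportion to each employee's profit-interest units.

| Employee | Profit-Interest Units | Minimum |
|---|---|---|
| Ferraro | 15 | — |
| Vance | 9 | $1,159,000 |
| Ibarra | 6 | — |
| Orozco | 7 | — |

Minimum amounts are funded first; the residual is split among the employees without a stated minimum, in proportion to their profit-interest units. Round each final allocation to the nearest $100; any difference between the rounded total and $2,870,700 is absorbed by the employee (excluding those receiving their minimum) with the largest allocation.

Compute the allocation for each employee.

Fund the minimums — Vance $1,159,000. Residual $1,711,700.
Residual split over remaining profit-interest units 28: Ferraro 916,982.14 → $917,000; Ibarra 366,792.86 → $366,800; Orozco 427,925.00 → $427,900.

Ferraro: $917,000 · Vance: $1,159,000 · Ibarra: $366,800 · Orozco: $427,900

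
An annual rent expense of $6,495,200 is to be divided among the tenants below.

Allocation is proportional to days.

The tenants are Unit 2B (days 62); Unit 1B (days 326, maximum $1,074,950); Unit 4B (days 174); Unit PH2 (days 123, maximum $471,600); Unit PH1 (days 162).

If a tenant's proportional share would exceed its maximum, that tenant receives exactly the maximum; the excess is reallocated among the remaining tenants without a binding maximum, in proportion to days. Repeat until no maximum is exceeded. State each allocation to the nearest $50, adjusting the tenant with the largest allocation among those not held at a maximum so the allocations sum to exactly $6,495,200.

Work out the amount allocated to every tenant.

Unit 2B: $770,900 | Unit 1B: $1,074,950 | Unit 4B: $2,163,500 | Unit PH2: $471,600 | Unit PH1: $2,014,250

Sum of days: 847.
Unconstrained shares: Unit 2B 475,445.57; Unit 1B 2,499,923.49; Unit 4B 1,334,314.99; Unit PH2 943,222.67; Unit PH1 1,242,293.27.
Cap binds for Unit 1B ($1,074,950), Unit PH2 ($471,600); balance $4,948,650 reallocated over remaining days 398.
Redistributed shares: Unit 2B 770,895.23 → $770,900; Unit 4B 2,163,480.15 → $2,163,500; Unit PH1 2,014,274.62 → $2,014,250.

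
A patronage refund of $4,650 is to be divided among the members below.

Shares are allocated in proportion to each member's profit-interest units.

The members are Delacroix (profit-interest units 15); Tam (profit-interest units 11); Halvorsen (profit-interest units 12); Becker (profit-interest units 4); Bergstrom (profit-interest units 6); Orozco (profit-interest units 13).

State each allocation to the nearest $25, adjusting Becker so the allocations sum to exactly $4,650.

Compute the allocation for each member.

Delacroix: $1,150 · Tam: $850 · Halvorsen: $925 · Becker: $275 · Bergstrom: $450 · Orozco: $1,000

Profit-interest units total: 61.
Raw shares: Delacroix 15/61 × $4,650 = 1,143.44; Tam 11/61 × $4,650 = 838.52; Halvorsen 12/61 × $4,650 = 914.75; Becker 4/61 × $4,650 = 304.92; Bergstrom 6/61 × $4,650 = 457.38; Orozco 13/61 × $4,650 = 990.98.
After rounding ($25): Delacroix $1,150; Tam $850; Halvorsen $925; Becker $300; Bergstrom $450; Orozco $1,000. Sum = $4,675.
Difference $4,650 − $4,675 = −$25 applied to Becker: Becker becomes $275.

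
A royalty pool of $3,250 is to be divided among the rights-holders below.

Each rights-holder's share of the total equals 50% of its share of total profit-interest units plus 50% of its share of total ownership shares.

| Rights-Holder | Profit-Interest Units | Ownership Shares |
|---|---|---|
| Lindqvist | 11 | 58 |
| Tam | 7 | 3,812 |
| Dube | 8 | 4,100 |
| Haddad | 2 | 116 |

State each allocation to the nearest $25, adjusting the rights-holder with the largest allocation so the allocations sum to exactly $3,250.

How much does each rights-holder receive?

Lindqvist: $650; Tam: $1,175; Dube: $1,275; Haddad: $150

Profit-interest units total 28; ownership shares total 8,086.
Blended shares (50% profit-interest units + 50% ownership shares): Lindqvist 0.2000; Tam 0.3607; Dube 0.3964; Haddad 0.0429.
Pro-rata amounts: Lindqvist 650.05; Tam 1,172.33; Dube 1,288.24; Haddad 139.38.
At nearest $25: Lindqvist $650; Tam $1,175; Dube $1,300; Haddad $150. Sum = $3,275.
Difference $3,250 − $3,275 = −$25 applied to largest allocation (Dube): Dube becomes $1,275.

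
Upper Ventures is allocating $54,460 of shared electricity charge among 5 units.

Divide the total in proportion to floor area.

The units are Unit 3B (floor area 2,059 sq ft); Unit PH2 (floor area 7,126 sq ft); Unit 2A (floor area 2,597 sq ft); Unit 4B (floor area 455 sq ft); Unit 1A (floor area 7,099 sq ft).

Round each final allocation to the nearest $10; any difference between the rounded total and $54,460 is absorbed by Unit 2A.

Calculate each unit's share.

Unit 3B: $5,800 | Unit PH2: $20,070 | Unit 2A: $7,320 | Unit 4B: $1,280 | Unit 1A: $19,990

Combined floor area = 19,336.
Unrounded shares: Unit 3B 2,059/19,336 × $54,460 = 5,799.19; Unit PH2 7,126/19,336 × $54,460 = 20,070.44; Unit 2A 2,597/19,336 × $54,460 = 7,314.47; Unit 4B 455/19,336 × $54,460 = 1,281.51; Unit 1A 7,099/19,336 × $54,460 = 19,994.39.
After rounding ($10): Unit 3B $5,800; Unit PH2 $20,070; Unit 2A $7,310; Unit 4B $1,280; Unit 1A $19,990. Sum = $54,450.
Difference $54,460 − $54,450 = +$10 applied to Unit 2A: Unit 2A becomes $7,320.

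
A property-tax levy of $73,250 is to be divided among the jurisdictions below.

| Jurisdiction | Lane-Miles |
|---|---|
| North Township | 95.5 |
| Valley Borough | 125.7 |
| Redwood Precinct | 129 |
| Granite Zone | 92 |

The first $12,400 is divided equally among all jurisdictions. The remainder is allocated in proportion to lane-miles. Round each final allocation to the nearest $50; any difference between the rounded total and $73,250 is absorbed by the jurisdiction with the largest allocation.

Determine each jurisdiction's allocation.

North Township: $16,250 · Valley Borough: $20,400 · Redwood Precinct: $20,850 · Granite Zone: $15,750

Equal tier: $12,400 ÷ 4 = $3,100 apiece.
Remainder $60,850 by lane-miles (total 442.2): North Township 13,141.51 → $13,150; Valley Borough 17,297.25 → $17,300; Redwood Precinct 17,751.36 → $17,750; Granite Zone 12,659.88 → $12,650.
Totals: North Township $3,100 + $13,150 = $16,250; Valley Borough $3,100 + $17,300 = $20,400; Redwood Precinct $3,100 + $17,750 = $20,850; Granite Zone $3,100 + $12,650 = $15,750.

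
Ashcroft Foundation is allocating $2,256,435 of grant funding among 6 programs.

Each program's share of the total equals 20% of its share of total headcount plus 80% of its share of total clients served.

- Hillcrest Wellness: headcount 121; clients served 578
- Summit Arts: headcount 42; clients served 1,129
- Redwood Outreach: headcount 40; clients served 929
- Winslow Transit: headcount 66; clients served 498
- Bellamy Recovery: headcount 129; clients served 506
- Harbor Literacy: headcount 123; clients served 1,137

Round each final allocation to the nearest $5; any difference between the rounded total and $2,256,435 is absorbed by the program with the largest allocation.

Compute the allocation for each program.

Headcount total 521; clients served total 4,777.
Composite weights (20% headcount + 80% clients served): Hillcrest Wellness 0.1432; Summit Arts 0.2052; Redwood Outreach 0.1709; Winslow Transit 0.1087; Bellamy Recovery 0.1343; Harbor Literacy 0.2376.
Proportional shares: Hillcrest Wellness 323,225.94; Summit Arts 463,010.26; Redwood Outreach 385,701.24; Winslow Transit 245,354.62; Bellamy Recovery 302,947.90; Harbor Literacy 536,195.03.
After rounding ($5): Hillcrest Wellness $323,225; Summit Arts $463,010; Redwood Outreach $385,700; Winslow Transit $245,355; Bellamy Recovery $302,950; Harbor Literacy $536,195. Sum = $2,256,435.
Sum already equals the total — no adjustment.

Hillcrest Wellness: $323,225 | Summit Arts: $463,010 | Redwood Outreach: $385,700 | Winslow Transit: $245,355 | Bellamy Recovery: $302,950 | Harbor Literacy: $536,195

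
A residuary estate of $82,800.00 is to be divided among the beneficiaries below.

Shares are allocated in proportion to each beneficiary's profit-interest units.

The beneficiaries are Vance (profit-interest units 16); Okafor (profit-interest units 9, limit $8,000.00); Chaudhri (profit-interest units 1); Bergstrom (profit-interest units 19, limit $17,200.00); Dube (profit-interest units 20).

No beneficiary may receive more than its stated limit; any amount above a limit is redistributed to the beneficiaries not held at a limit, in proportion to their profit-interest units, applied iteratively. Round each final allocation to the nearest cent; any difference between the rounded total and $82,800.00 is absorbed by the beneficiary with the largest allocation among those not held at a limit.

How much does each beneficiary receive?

Sum of profit-interest units: 65.
Proportional shares (ignoring caps): Vance 20,381.5385; Okafor 11,464.6154; Chaudhri 1,273.8462; Bergstrom 24,203.0769; Dube 25,476.9231.
Capped: Okafor ($8,000.00), Bergstrom ($17,200.00); remaining pool $57,600.00 reallocated over remaining profit-interest units 37.
Remaining shares: Vance 24,908.1081 → $24,908.11; Chaudhri 1,556.7568 → $1,556.76; Dube 31,135.1351 → $31,135.14.
Rounding difference −$0.01 applied to Dube → $31,135.13.

Vance: $24,908.11; Okafor: $8,000.00; Chaudhri: $1,556.76; Bergstrom: $17,200.00; Dube: $31,135.13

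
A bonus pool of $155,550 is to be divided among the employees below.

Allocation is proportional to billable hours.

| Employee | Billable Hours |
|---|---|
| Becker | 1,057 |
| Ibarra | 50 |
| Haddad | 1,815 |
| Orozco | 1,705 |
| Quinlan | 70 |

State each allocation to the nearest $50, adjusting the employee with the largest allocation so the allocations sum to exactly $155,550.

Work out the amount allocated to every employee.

Becker: $35,000 · Ibarra: $1,650 · Haddad: $60,150 · Orozco: $56,450 · Quinlan: $2,300

Total billable hours = 4,697.
Unrounded shares: Becker 1,057/4,697 × $155,550 = 35,004.55; Ibarra 50/4,697 × $155,550 = 1,655.84; Haddad 1,815/4,697 × $155,550 = 60,107.14; Orozco 1,705/4,697 × $155,550 = 56,464.29; Quinlan 70/4,697 × $155,550 = 2,318.18.
Rounded to nearest $50: Becker $35,000; Ibarra $1,650; Haddad $60,100; Orozco $56,450; Quinlan $2,300. Sum = $155,500.
Difference $155,550 − $155,500 = +$50 applied to largest allocation (Haddad): Haddad becomes $60,150.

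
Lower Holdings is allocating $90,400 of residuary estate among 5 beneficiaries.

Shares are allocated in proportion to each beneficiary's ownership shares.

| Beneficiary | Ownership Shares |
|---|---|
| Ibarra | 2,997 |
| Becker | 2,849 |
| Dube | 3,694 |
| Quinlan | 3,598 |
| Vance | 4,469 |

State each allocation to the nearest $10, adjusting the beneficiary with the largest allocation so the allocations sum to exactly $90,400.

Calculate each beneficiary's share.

Sum of ownership shares: 17,607.
Raw shares: Ibarra 2,997/17,607 × $90,400 = 15,387.56; Becker 2,849/17,607 × $90,400 = 14,627.68; Dube 3,694/17,607 × $90,400 = 18,966.18; Quinlan 3,598/17,607 × $90,400 = 18,473.29; Vance 4,469/17,607 × $90,400 = 22,945.28.
Rounded to nearest $10: Ibarra $15,390; Becker $14,630; Dube $18,970; Quinlan $18,470; Vance $22,950. Sum = $90,410.
Difference $90,400 − $90,410 = −$10 applied to largest allocation (Vance): Vance becomes $22,940.

Ibarra: $15,390; Becker: $14,630; Dube: $18,970; Quinlan: $18,470; Vance: $22,940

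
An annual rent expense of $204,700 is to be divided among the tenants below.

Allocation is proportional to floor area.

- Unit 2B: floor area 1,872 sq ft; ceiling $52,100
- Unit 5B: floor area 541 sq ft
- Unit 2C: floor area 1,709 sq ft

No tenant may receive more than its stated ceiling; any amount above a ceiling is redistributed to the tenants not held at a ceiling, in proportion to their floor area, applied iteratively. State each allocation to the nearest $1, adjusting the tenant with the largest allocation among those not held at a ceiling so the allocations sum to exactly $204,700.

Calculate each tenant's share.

Unit 2B: $52,100 · Unit 5B: $36,692 · Unit 2C: $115,908

Total floor area = 4,122.
Pro-rata shares before constraints: Unit 2B 92,964.19; Unit 5B 26,866.25; Unit 2C 84,869.55.
Capped: Unit 2B ($52,100); balance $152,600 reallocated over remaining floor area 2,250.
Redistributed shares: Unit 5B 36,691.82 → $36,692; Unit 2C 115,908.18 → $115,908.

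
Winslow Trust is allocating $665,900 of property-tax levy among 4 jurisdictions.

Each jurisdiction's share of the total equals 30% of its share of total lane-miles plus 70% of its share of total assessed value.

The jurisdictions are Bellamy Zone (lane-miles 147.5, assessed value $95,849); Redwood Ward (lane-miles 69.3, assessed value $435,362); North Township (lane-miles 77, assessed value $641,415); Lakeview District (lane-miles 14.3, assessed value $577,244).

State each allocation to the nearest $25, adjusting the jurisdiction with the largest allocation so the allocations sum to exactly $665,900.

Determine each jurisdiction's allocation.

Lane-miles total 308.1; assessed value total 1,749,870.
Combined weights (30% lane-miles + 70% assessed value): Bellamy Zone 0.1820; Redwood Ward 0.2416; North Township 0.3316; Lakeview District 0.2448.
Proportional shares: Bellamy Zone 121,170.26; Redwood Ward 160,905.30; North Township 220,786.28; Lakeview District 163,038.16.
Rounded to nearest $25: Bellamy Zone $121,175; Redwood Ward $160,900; North Township $220,775; Lakeview District $163,050. Sum = $665,900.
Sum already equals the total — no adjustment.

Bellamy Zone: $121,175 · Redwood Ward: $160,900 · North Township: $220,775 · Lakeview District: $163,050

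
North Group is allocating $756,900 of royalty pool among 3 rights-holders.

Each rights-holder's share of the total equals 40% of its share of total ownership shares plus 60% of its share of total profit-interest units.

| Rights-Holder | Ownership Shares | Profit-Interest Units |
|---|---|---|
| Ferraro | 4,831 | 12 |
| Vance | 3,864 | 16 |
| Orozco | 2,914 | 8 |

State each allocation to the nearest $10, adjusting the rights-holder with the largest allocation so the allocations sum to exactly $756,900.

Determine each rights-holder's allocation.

Ownership shares total 11,609; profit-interest units total 36.
Composite weights (40% ownership shares + 60% profit-interest units): Ferraro 0.3665; Vance 0.3998; Orozco 0.2337.
Raw shares: Ferraro 277,371.35; Vance 302,612.21; Orozco 176,916.44.
Rounded to nearest $10: Ferraro $277,370; Vance $302,610; Orozco $176,920. Sum = $756,900.
No rounding difference to absorb.

Ferraro: $277,370; Vance: $302,610; Orozco: $176,920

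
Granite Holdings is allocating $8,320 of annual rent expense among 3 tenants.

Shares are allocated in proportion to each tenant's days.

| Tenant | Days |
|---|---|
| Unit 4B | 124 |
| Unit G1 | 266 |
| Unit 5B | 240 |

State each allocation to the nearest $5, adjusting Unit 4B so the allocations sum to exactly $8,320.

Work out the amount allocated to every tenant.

Unit 4B: $1,635 · Unit G1: $3,515 · Unit 5B: $3,170

Sum of days: 630.
Proportional shares: Unit 4B 124/630 × $8,320 = 1,637.59; Unit G1 266/630 × $8,320 = 3,512.89; Unit 5B 240/630 × $8,320 = 3,169.52.
At nearest $5: Unit 4B $1,640; Unit G1 $3,515; Unit 5B $3,170. Sum = $8,325.
Difference $8,320 − $8,325 = −$5 applied to Unit 4B: Unit 4B becomes $1,635.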